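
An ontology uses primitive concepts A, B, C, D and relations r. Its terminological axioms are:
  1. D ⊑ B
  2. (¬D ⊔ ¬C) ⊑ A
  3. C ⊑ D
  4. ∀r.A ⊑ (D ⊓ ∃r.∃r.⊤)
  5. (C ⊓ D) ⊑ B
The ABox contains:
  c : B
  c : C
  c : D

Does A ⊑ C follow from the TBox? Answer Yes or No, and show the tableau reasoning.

1. A ⊑ C  ⇔  (A ⊓ ¬C) unsat w.r.t. T
   open: L(x₀) ⊇ {A, ¬C, ¬D, ∃r.¬A} (+ ∃-successors)
2. Hence A ⊑ C: not entailed.

No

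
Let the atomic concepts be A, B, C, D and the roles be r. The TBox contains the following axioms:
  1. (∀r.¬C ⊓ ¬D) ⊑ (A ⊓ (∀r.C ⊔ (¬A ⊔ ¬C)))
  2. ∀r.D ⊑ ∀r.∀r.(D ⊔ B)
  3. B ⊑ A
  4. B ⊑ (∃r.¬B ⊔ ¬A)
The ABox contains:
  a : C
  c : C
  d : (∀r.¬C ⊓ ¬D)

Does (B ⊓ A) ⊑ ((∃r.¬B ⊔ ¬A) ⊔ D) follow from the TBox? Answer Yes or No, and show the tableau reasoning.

Yes

1. (B ⊓ A) ⊑ ((∃r.¬B ⊔ ¬A) ⊔ D)  ⇔  ((B ⊓ A) ⊓ ((∀r.B ⊓ A) ⊓ ¬D)) unsat w.r.t. T
   all branches close; clash {A, ¬A} at x₀
2. Hence (B ⊓ A) ⊑ ((∃r.¬B ⊔ ¬A) ⊔ D): entailed.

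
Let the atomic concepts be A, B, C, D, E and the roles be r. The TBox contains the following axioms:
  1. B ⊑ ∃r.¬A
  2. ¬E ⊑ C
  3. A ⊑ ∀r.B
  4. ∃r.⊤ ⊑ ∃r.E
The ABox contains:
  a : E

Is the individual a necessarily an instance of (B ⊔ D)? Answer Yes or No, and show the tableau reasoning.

1. a : (B ⊔ D)?  L(a) = {E} ∪ {(¬B ⊓ ¬D)}
   open: L(a) ⊇ {E, ¬A, ¬B, ¬D, ∀r.⊥} — a ∉ (B ⊔ D) possible
2. Hence a : (B ⊔ D): not entailed.

No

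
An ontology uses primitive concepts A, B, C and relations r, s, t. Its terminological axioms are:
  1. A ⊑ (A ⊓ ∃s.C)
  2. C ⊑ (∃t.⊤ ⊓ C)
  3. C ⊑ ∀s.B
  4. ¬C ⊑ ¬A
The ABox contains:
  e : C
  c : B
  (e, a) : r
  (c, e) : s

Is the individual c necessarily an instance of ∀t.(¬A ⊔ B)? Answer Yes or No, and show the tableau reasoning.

1. c : ∀t.(¬A ⊔ B)?  L(c) = {B} ∪ {∃t.(A ⊓ ¬B)}
   open: L(c) ⊇ {B, C, ¬A, ∀s.B, ∃t.(A ⊓ ¬B), …} (+ ∃-successors) — c ∉ ∀t.(¬A ⊔ B) possible
2. Hence c : ∀t.(¬A ⊔ B): not entailed.

No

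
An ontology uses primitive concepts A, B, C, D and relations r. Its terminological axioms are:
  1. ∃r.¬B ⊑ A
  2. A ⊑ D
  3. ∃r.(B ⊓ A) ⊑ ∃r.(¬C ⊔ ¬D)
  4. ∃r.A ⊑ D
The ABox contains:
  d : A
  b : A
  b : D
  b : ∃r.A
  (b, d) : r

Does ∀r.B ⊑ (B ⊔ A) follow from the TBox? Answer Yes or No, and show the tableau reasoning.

No

1. ∀r.B ⊑ (B ⊔ A)  ⇔  (∀r.B ⊓ (¬B ⊓ ¬A)) unsat w.r.t. T
   open: L(x₀) ⊇ {¬A, ¬B, ∀r.(¬B ⊔ ¬A), ∀r.B, ∀r.¬A}
2. Hence ∀r.B ⊑ (B ⊔ A): not entailed.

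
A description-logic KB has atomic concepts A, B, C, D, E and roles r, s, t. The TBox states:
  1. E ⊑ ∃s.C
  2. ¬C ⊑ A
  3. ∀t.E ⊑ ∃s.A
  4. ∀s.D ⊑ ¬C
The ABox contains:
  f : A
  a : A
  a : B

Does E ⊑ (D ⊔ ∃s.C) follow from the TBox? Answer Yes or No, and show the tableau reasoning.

1. E ⊑ (D ⊔ ∃s.C)  ⇔  (E ⊓ (¬D ⊓ ∀s.¬C)) unsat w.r.t. T
   all branches close; clash {C, ¬C} at an ∃-successor
2. Hence E ⊑ (D ⊔ ∃s.C): entailed.

Yes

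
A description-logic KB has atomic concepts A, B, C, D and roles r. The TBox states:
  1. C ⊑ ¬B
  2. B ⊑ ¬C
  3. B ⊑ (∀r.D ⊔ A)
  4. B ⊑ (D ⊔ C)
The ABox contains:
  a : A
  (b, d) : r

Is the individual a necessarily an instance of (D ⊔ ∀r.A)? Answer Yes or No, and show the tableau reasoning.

1. a : (D ⊔ ∀r.A)?  L(a) = {A} ∪ {(¬D ⊓ ∃r.¬A)}
   open: L(a) ⊇ {A, ¬B, ¬D, ∃r.¬A} (+ ∃-successors) — a ∉ (D ⊔ ∀r.A) possible
2. Hence a : (D ⊔ ∀r.A): not entailed.

No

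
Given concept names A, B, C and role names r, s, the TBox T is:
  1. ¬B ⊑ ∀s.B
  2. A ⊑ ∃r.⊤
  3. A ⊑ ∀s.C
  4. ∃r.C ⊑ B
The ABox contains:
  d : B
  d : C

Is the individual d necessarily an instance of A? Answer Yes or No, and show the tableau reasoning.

1. d : A?  L(d) = {B, C} ∪ {¬A}
   open: L(d) ⊇ {B, C, ¬A} — d ∉ A possible
2. Hence d : A: not entailed.

No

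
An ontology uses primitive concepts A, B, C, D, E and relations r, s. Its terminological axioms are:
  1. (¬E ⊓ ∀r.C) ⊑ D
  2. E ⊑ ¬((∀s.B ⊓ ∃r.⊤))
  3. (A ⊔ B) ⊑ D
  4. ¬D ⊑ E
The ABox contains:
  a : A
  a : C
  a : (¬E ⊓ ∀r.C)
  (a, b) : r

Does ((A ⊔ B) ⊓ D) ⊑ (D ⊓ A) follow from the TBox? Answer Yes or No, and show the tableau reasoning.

No

1. ((A ⊔ B) ⊓ D) ⊑ (D ⊓ A)  ⇔  (((A ⊔ B) ⊓ D) ⊓ (¬D ⊔ ¬A)) unsat w.r.t. T
   open: L(x₀) ⊇ {B, D, ¬A, ¬E}
2. Hence ((A ⊔ B) ⊓ D) ⊑ (D ⊓ A): not entailed.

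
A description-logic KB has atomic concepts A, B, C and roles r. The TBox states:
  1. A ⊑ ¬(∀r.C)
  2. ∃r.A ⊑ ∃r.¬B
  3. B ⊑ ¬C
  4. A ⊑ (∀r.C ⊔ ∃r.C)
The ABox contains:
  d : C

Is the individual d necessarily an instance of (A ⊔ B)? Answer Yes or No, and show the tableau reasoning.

No

1. d : (A ⊔ B)?  L(d) = {C} ∪ {(¬A ⊓ ¬B)}
   open: L(d) ⊇ {C, ¬A, ¬B, ∀r.¬A} — d ∉ (A ⊔ B) possible
2. Hence d : (A ⊔ B): not entailed.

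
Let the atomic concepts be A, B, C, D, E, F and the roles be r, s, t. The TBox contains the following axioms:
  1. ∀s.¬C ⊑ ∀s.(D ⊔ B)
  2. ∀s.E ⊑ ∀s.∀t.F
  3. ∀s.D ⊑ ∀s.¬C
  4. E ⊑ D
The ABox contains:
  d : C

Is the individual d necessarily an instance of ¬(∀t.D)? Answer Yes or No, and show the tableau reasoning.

No

1. d : ¬(∀t.D)?  L(d) = {C} ∪ {∀t.D}
   open: L(d) ⊇ {C, ¬E, ∀t.D, ∃s.C, ∃s.¬D, …} (+ ∃-successors) — d ∉ ¬(∀t.D) possible
2. Hence d : ¬(∀t.D): not entailed.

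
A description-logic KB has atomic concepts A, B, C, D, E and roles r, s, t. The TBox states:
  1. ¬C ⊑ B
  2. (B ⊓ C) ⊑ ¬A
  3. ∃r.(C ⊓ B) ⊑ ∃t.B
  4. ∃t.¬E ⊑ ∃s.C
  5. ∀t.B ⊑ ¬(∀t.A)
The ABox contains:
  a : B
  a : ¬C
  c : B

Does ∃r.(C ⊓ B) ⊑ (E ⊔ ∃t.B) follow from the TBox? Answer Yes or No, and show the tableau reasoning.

Yes

1. ∃r.(C ⊓ B) ⊑ (E ⊔ ∃t.B)  ⇔  (∃r.(C ⊓ B) ⊓ (¬E ⊓ ∀t.¬B)) unsat w.r.t. T
   all branches close; clash {B, ¬B} at an ∃-successor
2. Hence ∃r.(C ⊓ B) ⊑ (E ⊔ ∃t.B): entailed.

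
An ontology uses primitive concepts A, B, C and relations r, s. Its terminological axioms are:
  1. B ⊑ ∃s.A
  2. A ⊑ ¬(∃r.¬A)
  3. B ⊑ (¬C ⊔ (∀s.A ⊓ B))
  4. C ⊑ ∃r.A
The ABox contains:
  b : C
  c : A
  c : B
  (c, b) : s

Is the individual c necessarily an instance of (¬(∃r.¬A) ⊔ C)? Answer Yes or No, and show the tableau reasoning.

1. c : (¬(∃r.¬A) ⊔ C)?  L(c) = {A, B} ∪ {(∃r.¬A ⊓ ¬C)}
   clash {A, ¬A} at an ∃-successor — c ∈ (¬(∃r.¬A) ⊔ C)
2. Hence c : (¬(∃r.¬A) ⊔ C): entailed.

Yes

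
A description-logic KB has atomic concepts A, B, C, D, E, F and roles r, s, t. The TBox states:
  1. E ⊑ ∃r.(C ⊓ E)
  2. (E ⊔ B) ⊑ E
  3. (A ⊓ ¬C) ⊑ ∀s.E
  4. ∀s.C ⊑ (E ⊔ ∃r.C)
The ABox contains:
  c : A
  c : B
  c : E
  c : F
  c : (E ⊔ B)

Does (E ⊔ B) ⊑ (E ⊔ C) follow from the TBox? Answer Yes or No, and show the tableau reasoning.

Yes

1. (E ⊔ B) ⊑ (E ⊔ C)  ⇔  ((E ⊔ B) ⊓ (¬E ⊓ ¬C)) unsat w.r.t. T
   all branches close; clash {E, ¬E} at x₀
2. Hence (E ⊔ B) ⊑ (E ⊔ C): entailed.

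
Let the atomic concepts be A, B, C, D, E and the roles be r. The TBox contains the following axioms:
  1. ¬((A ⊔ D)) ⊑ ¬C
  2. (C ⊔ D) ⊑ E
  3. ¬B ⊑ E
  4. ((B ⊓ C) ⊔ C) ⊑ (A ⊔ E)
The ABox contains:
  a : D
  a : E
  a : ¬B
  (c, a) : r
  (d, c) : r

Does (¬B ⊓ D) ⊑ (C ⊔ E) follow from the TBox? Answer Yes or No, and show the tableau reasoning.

1. (¬B ⊓ D) ⊑ (C ⊔ E)  ⇔  ((¬B ⊓ D) ⊓ (¬C ⊓ ¬E)) unsat w.r.t. T
   all branches close; clash {E, ¬E} at x₀
2. Hence (¬B ⊓ D) ⊑ (C ⊔ E): entailed.

Yes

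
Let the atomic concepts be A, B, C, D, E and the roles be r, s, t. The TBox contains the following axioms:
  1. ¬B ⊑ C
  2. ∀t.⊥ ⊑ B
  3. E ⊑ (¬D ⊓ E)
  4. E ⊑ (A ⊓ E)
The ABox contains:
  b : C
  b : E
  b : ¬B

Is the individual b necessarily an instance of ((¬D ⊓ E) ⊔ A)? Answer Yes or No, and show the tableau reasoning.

1. b : ((¬D ⊓ E) ⊔ A)?  L(b) = {C, E, ¬B} ∪ {((D ⊔ ¬E) ⊓ ¬A)}
   clash {E, ¬E} at b — b ∈ ((¬D ⊓ E) ⊔ A)
2. Hence b : ((¬D ⊓ E) ⊔ A): entailed.

Yes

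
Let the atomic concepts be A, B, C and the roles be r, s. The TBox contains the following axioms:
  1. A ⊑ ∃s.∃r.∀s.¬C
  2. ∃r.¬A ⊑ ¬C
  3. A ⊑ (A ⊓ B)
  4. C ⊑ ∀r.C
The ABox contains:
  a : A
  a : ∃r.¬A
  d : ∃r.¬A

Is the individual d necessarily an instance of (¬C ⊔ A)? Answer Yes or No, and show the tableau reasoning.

1. d : (¬C ⊔ A)?  L(d) = {∃r.¬A} ∪ {(C ⊓ ¬A)}
   clash {C, ¬C} at d — d ∈ (¬C ⊔ A)
2. Hence d : (¬C ⊔ A): entailed.

Yes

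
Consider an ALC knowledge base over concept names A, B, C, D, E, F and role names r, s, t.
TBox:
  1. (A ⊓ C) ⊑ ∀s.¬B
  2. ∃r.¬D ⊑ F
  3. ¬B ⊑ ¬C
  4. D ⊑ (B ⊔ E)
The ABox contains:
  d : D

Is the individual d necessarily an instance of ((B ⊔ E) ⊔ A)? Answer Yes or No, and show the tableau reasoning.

Yes

1. d : ((B ⊔ E) ⊔ A)?  L(d) = {D} ∪ {((¬B ⊓ ¬E) ⊓ ¬A)}
   clash {E, ¬E} at d — d ∈ ((B ⊔ E) ⊔ A)
2. Hence d : ((B ⊔ E) ⊔ A): entailed.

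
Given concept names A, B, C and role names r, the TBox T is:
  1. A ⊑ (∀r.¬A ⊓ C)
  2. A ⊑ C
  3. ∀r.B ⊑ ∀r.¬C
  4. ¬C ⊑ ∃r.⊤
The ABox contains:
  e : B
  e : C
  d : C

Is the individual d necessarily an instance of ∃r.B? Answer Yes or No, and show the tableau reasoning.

1. d : ∃r.B?  L(d) = {C} ∪ {∀r.¬B}
   open: L(d) ⊇ {C, ¬A, ∀r.¬B, ∃r.¬B} (+ ∃-successors) — d ∉ ∃r.B possible
2. Hence d : ∃r.B: not entailed.

No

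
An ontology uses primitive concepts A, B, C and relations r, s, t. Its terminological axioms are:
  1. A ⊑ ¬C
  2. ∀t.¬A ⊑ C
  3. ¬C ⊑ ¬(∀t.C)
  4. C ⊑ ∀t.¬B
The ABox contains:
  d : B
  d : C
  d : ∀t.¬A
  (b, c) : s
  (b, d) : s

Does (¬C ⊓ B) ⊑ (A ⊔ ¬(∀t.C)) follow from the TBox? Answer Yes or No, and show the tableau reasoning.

1. (¬C ⊓ B) ⊑ (A ⊔ ¬(∀t.C))  ⇔  ((¬C ⊓ B) ⊓ (¬A ⊓ ∀t.C)) unsat w.r.t. T
   all branches close; clash {C, ¬C} at x₀
2. Hence (¬C ⊓ B) ⊑ (A ⊔ ¬(∀t.C)): entailed.

Yes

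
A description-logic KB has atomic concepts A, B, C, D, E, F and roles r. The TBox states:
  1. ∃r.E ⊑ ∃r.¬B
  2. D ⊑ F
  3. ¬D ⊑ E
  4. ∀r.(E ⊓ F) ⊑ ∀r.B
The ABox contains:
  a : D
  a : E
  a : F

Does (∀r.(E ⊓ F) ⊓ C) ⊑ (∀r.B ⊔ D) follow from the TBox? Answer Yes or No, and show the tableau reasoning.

Yes

1. (∀r.(E ⊓ F) ⊓ C) ⊑ (∀r.B ⊔ D)  ⇔  ((∀r.(E ⊓ F) ⊓ C) ⊓ (∃r.¬B ⊓ ¬D)) unsat w.r.t. T
   all branches close; clash {B, ¬B} at an ∃-successor
2. Hence (∀r.(E ⊓ F) ⊓ C) ⊑ (∀r.B ⊔ D): entailed.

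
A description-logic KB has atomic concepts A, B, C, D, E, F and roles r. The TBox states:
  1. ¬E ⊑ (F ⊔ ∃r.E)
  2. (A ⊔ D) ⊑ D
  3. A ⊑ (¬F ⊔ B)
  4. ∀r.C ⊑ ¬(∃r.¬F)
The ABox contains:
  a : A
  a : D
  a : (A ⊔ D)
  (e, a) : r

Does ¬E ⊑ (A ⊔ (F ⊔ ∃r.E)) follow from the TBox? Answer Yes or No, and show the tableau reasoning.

1. ¬E ⊑ (A ⊔ (F ⊔ ∃r.E))  ⇔  (¬E ⊓ (¬A ⊓ (¬F ⊓ ∀r.¬E))) unsat w.r.t. T
   all branches close; clash {E, ¬E} at an ∃-successor
2. Hence ¬E ⊑ (A ⊔ (F ⊔ ∃r.E)): entailed.

Yes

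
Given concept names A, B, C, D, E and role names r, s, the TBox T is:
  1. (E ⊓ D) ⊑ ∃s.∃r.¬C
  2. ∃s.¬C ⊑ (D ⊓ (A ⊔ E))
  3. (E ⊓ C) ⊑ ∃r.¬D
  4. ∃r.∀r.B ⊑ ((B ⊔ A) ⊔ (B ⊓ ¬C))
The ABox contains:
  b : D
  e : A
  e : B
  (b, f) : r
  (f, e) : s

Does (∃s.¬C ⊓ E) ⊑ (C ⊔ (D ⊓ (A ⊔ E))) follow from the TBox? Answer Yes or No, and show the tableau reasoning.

Yes

1. (∃s.¬C ⊓ E) ⊑ (C ⊔ (D ⊓ (A ⊔ E)))  ⇔  ((∃s.¬C ⊓ E) ⊓ (¬C ⊓ (¬D ⊔ (¬A ⊓ ¬E)))) unsat w.r.t. T
   all branches close; clash {E, ¬E} at x₀
2. Hence (∃s.¬C ⊓ E) ⊑ (C ⊔ (D ⊓ (A ⊔ E))): entailed.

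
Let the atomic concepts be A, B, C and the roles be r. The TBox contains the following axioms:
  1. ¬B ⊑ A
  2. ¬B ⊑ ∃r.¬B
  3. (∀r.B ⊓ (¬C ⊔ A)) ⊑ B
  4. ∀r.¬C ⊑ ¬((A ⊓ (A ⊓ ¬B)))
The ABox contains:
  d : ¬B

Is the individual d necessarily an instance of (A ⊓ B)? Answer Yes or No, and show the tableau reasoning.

No

1. d : (A ⊓ B)?  L(d) = {¬B} ∪ {(¬A ⊔ ¬B)}
   apply at d: ¬B⊑A; ¬B⊑∃r.¬B
   open: L(d) ⊇ {A, ¬B, ∃r.C, ∃r.¬B} (+ ∃-successors) — d ∉ (A ⊓ B) possible
2. Hence d : (A ⊓ B): not entailed.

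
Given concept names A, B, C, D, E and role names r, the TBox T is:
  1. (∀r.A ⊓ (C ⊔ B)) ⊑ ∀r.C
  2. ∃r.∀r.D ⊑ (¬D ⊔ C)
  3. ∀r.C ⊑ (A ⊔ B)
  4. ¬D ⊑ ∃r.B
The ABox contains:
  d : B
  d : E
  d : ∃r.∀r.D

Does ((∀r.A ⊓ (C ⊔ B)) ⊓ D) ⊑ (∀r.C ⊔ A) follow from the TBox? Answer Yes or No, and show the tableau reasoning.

1. ((∀r.A ⊓ (C ⊔ B)) ⊓ D) ⊑ (∀r.C ⊔ A)  ⇔  (((∀r.A ⊓ (C ⊔ B)) ⊓ D) ⊓ (∃r.¬C ⊓ ¬A)) unsat w.r.t. T
   all branches close; clash {C, ¬C} at an ∃-successor
2. Hence ((∀r.A ⊓ (C ⊔ B)) ⊓ D) ⊑ (∀r.C ⊔ A): entailed.

Yes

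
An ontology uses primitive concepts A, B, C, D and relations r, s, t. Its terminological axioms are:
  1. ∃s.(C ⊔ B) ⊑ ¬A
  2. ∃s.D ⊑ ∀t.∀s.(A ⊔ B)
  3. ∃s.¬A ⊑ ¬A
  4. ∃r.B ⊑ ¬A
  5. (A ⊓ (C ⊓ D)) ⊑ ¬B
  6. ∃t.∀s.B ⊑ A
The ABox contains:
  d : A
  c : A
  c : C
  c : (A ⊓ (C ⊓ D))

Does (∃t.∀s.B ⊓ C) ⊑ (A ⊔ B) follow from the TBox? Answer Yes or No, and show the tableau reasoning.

1. (∃t.∀s.B ⊓ C) ⊑ (A ⊔ B)  ⇔  ((∃t.∀s.B ⊓ C) ⊓ (¬A ⊓ ¬B)) unsat w.r.t. T
   all branches close; clash {A, ¬A} at x₀
2. Hence (∃t.∀s.B ⊓ C) ⊑ (A ⊔ B): entailed.

Yes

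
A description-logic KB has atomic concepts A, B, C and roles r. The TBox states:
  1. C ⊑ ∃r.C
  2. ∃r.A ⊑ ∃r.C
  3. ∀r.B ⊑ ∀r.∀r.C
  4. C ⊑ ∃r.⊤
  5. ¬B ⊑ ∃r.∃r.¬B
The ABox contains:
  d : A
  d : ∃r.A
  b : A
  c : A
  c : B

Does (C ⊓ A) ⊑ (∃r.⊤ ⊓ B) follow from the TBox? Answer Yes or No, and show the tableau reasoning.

1. (C ⊓ A) ⊑ (∃r.⊤ ⊓ B)  ⇔  ((C ⊓ A) ⊓ (∀r.⊥ ⊔ ¬B)) unsat w.r.t. T
   apply at x₀: C⊑∃r.C; C⊑∃r.⊤
   open: L(x₀) ⊇ {A, C, ¬B, ∃r.C, ∃r.¬B, …} (+ ∃-successors)
2. Hence (C ⊓ A) ⊑ (∃r.⊤ ⊓ B): not entailed.

No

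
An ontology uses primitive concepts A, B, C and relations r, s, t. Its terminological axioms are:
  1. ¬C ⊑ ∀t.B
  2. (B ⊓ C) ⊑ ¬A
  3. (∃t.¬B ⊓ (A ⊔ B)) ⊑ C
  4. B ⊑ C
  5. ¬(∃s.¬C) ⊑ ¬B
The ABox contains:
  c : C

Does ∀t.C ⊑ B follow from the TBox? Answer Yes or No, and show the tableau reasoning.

No

1. ∀t.C ⊑ B  ⇔  (∀t.C ⊓ ¬B) unsat w.r.t. T
   open: L(x₀) ⊇ {C, ¬B, ∀t.C}
2. Hence ∀t.C ⊑ B: not entailed.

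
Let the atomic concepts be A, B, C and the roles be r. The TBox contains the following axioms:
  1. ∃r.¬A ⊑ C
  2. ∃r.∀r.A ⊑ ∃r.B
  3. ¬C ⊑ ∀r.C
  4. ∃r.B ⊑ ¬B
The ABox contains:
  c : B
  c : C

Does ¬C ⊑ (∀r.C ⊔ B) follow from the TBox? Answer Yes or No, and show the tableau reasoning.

Yes

1. ¬C ⊑ (∀r.C ⊔ B)  ⇔  (¬C ⊓ (∃r.¬C ⊓ ¬B)) unsat w.r.t. T
   all branches close; clash {C, ¬C} at x₀
2. Hence ¬C ⊑ (∀r.C ⊔ B): entailed.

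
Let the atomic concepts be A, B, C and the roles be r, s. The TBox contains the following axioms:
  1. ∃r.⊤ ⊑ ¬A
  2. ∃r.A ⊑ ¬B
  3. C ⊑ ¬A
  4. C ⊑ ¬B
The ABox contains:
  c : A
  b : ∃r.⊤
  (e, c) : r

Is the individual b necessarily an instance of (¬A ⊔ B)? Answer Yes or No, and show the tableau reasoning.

Yes

1. b : (¬A ⊔ B)?  L(b) = {∃r.⊤} ∪ {(A ⊓ ¬B)}
   clash {A, ¬A} at b — b ∈ (¬A ⊔ B)
2. Hence b : (¬A ⊔ B): entailed.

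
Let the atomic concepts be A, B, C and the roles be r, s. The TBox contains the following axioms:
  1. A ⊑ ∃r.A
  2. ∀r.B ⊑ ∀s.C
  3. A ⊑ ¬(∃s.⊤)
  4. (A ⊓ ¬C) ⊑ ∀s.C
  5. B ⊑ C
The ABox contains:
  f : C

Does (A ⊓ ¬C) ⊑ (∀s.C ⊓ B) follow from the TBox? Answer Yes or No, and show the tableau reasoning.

1. (A ⊓ ¬C) ⊑ (∀s.C ⊓ B)  ⇔  ((A ⊓ ¬C) ⊓ (∃s.¬C ⊔ ¬B)) unsat w.r.t. T
   apply at x₀: A⊑∃r.A; A⊑¬(∃s.⊤); (A ⊓ ¬C)⊑∀s.C
   open: L(x₀) ⊇ {A, ¬B, ¬C, ∀s.C, ∀s.⊥, …} (+ ∃-successors)
2. Hence (A ⊓ ¬C) ⊑ (∀s.C ⊓ B): not entailed.

No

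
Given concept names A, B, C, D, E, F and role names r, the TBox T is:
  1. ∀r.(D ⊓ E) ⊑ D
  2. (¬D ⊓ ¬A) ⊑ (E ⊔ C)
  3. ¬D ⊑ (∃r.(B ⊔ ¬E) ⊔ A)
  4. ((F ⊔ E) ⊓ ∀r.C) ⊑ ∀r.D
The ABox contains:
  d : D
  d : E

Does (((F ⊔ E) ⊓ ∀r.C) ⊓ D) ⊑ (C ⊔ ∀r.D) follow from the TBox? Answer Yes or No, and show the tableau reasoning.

Yes

1. (((F ⊔ E) ⊓ ∀r.C) ⊓ D) ⊑ (C ⊔ ∀r.D)  ⇔  ((((F ⊔ E) ⊓ ∀r.C) ⊓ D) ⊓ (¬C ⊓ ∃r.¬D)) unsat w.r.t. T
   all branches close; clash {D, ¬D} at an ∃-successor
2. Hence (((F ⊔ E) ⊓ ∀r.C) ⊓ D) ⊑ (C ⊔ ∀r.D): entailed.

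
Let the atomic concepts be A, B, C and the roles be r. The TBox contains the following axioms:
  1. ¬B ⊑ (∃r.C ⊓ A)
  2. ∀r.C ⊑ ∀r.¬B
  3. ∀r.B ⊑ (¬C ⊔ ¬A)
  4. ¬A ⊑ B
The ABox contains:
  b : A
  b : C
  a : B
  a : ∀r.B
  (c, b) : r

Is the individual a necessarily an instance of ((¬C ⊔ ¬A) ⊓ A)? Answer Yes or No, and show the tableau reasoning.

No

1. a : ((¬C ⊔ ¬A) ⊓ A)?  L(a) = {B, ∀r.B} ∪ {((C ⊓ A) ⊔ ¬A)}
   apply at a: ∀r.B⊑(¬C ⊔ ¬A)
   open: L(a) ⊇ {B, ¬A, ∀r.B, ∃r.¬C} (+ ∃-successors) — a ∉ ((¬C ⊔ ¬A) ⊓ A) possible
2. Hence a : ((¬C ⊔ ¬A) ⊓ A): not entailed.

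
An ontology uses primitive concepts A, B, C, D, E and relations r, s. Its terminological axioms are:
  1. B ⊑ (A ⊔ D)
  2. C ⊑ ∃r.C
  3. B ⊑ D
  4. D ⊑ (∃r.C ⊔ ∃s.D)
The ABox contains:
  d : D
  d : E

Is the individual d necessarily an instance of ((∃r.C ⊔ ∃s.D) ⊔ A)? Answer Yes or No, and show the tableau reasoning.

Yes

1. d : ((∃r.C ⊔ ∃s.D) ⊔ A)?  L(d) = {D, E} ∪ {((∀r.¬C ⊓ ∀s.¬D) ⊓ ¬A)}
   clash {C, ¬C} at an ∃-successor — d ∈ ((∃r.C ⊔ ∃s.D) ⊔ A)
2. Hence d : ((∃r.C ⊔ ∃s.D) ⊔ A): entailed.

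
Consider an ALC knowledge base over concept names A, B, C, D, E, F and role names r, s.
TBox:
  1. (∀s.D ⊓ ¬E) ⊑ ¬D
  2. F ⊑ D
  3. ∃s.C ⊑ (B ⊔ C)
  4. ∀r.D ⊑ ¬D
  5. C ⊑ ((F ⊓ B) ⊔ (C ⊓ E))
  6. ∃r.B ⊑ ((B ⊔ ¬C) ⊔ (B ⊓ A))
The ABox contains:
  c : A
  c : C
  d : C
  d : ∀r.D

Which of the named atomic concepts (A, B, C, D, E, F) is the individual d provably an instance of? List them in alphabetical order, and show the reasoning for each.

1. d : A?  L(d) = {C, ∀r.D} ∪ {¬A}
   apply at d: ∀r.D⊑¬D; C⊑((F ⊓ B) ⊔ (C ⊓ E))
   open: L(d) ⊇ {C, E, ¬A, ¬D, ¬F, …} — d ∉ A possible
2. d : B?  L(d) = {C, ∀r.D} ∪ {¬B}
   apply at d: ∀r.D⊑¬D; C⊑((F ⊓ B) ⊔ (C ⊓ E))
   open: L(d) ⊇ {C, E, ¬B, ¬D, ¬F, …} — d ∉ B possible
3. d : C?  L(d) = {C, ∀r.D} ∪ {¬C}
   clash {C, ¬C} at d — d ∈ C
4. d : D?  L(d) = {C, ∀r.D} ∪ {¬D}
   apply at d: C⊑((F ⊓ B) ⊔ (C ⊓ E))
   open: L(d) ⊇ {C, E, ¬D, ¬F, ∀r.D, …} — d ∉ D possible
5. d : E?  L(d) = {C, ∀r.D} ∪ {¬E}
   clash {E, ¬E} at d — d ∈ E
6. d : F?  L(d) = {C, ∀r.D} ∪ {¬F}
   apply at d: ∀r.D⊑¬D; C⊑((F ⊓ B) ⊔ (C ⊓ E))
   open: L(d) ⊇ {C, E, ¬D, ¬F, ∀r.D, …} — d ∉ F possible
7. Entailed for d: {C, E}

{C, E}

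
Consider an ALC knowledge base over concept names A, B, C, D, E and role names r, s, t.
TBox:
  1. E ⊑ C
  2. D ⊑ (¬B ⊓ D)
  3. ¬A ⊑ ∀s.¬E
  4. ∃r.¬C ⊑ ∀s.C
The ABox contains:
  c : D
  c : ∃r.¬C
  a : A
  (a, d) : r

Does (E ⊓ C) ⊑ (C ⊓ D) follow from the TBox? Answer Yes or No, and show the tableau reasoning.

No

1. (E ⊓ C) ⊑ (C ⊓ D)  ⇔  ((E ⊓ C) ⊓ (¬C ⊔ ¬D)) unsat w.r.t. T
   open: L(x₀) ⊇ {A, C, E, ¬D, ∀r.C}
2. Hence (E ⊓ C) ⊑ (C ⊓ D): not entailed.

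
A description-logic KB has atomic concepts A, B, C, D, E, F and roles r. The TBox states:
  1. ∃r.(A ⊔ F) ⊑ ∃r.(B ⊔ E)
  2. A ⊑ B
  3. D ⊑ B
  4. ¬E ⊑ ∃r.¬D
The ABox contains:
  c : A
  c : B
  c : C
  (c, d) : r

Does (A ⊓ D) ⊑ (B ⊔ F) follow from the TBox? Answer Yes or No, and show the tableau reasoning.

Yes

1. (A ⊓ D) ⊑ (B ⊔ F)  ⇔  ((A ⊓ D) ⊓ (¬B ⊓ ¬F)) unsat w.r.t. T
   all branches close; clash {B, ¬B} at x₀
2. Hence (A ⊓ D) ⊑ (B ⊔ F): entailed.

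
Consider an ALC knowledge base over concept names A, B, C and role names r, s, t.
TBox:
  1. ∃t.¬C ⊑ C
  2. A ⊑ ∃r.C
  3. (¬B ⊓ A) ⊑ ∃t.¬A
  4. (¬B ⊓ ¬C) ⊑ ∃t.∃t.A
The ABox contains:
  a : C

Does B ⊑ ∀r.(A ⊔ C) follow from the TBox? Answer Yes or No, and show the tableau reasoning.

No

1. B ⊑ ∀r.(A ⊔ C)  ⇔  (B ⊓ ∃r.(¬A ⊓ ¬C)) unsat w.r.t. T
   open: L(x₀) ⊇ {B, ¬A, ∀t.C, ∃r.(¬A ⊓ ¬C)} (+ ∃-successors)
2. Hence B ⊑ ∀r.(A ⊔ C): not entailed.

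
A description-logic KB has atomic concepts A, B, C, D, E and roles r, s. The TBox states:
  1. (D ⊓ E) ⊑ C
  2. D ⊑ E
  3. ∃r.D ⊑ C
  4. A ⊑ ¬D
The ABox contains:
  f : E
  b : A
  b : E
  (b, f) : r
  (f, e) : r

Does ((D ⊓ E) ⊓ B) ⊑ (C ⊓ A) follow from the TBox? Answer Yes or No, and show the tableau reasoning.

No

1. ((D ⊓ E) ⊓ B) ⊑ (C ⊓ A)  ⇔  (((D ⊓ E) ⊓ B) ⊓ (¬C ⊔ ¬A)) unsat w.r.t. T
   apply at x₀: (D ⊓ E)⊑C
   open: L(x₀) ⊇ {B, C, D, E, ¬A}
2. Hence ((D ⊓ E) ⊓ B) ⊑ (C ⊓ A): not entailed.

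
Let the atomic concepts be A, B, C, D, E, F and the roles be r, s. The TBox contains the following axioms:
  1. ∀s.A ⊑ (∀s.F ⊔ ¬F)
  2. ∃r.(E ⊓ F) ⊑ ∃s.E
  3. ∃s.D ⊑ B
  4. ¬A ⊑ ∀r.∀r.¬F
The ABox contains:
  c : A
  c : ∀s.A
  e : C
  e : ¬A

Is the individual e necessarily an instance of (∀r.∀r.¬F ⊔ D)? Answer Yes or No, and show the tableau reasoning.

1. e : (∀r.∀r.¬F ⊔ D)?  L(e) = {C, ¬A} ∪ {(∃r.∃r.F ⊓ ¬D)}
   clash {F, ¬F} at an ∃-successor — e ∈ (∀r.∀r.¬F ⊔ D)
2. Hence e : (∀r.∀r.¬F ⊔ D): entailed.

Yes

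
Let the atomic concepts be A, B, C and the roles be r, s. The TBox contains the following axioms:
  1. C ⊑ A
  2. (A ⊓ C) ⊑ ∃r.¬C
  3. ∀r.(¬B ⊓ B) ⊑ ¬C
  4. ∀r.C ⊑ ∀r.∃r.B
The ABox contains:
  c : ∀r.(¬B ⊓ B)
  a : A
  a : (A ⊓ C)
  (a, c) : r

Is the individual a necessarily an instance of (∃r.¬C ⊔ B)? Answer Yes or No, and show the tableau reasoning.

Yes

1. a : (∃r.¬C ⊔ B)?  L(a) = {A, (A ⊓ C)} ∪ {(∀r.C ⊓ ¬B)}
   clash {C, ¬C} at a — a ∈ (∃r.¬C ⊔ B)
2. Hence a : (∃r.¬C ⊔ B): entailed.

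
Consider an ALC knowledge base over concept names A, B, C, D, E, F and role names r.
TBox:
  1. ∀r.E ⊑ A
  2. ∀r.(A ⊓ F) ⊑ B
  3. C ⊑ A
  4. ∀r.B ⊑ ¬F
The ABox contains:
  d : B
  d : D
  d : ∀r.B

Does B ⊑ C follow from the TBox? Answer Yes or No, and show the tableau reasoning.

No

1. B ⊑ C  ⇔  (B ⊓ ¬C) unsat w.r.t. T
   open: L(x₀) ⊇ {B, ¬C, ∃r.¬B, ∃r.¬E} (+ ∃-successors)
2. Hence B ⊑ C: not entailed.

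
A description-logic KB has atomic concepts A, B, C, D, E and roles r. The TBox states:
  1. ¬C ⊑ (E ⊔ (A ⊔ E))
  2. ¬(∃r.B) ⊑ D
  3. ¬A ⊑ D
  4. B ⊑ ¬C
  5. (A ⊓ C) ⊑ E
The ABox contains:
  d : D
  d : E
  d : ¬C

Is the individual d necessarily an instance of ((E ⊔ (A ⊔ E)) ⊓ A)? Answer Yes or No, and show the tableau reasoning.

No

1. d : ((E ⊔ (A ⊔ E)) ⊓ A)?  L(d) = {D, E, ¬C} ∪ {((¬E ⊓ (¬A ⊓ ¬E)) ⊔ ¬A)}
   apply at d: ¬C⊑(E ⊔ (A ⊔ E))
   open: L(d) ⊇ {D, E, ¬A, ¬C} — d ∉ ((E ⊔ (A ⊔ E)) ⊓ A) possible
2. Hence d : ((E ⊔ (A ⊔ E)) ⊓ A): not entailed.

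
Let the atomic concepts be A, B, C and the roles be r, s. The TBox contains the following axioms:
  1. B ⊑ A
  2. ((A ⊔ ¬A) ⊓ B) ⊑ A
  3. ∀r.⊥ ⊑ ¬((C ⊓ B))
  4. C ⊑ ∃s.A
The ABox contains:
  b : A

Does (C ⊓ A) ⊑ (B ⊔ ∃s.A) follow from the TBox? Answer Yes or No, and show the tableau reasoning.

1. (C ⊓ A) ⊑ (B ⊔ ∃s.A)  ⇔  ((C ⊓ A) ⊓ (¬B ⊓ ∀s.¬A)) unsat w.r.t. T
   all branches close; clash {A, ¬A} at an ∃-successor
2. Hence (C ⊓ A) ⊑ (B ⊔ ∃s.A): entailed.

Yes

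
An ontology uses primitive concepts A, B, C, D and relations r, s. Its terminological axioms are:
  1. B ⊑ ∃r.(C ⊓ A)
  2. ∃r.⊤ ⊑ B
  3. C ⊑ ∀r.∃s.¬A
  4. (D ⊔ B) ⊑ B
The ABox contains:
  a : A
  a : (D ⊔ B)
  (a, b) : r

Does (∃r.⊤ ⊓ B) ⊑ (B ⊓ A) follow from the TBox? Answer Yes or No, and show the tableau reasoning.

No

1. (∃r.⊤ ⊓ B) ⊑ (B ⊓ A)  ⇔  ((∃r.⊤ ⊓ B) ⊓ (¬B ⊔ ¬A)) unsat w.r.t. T
   apply at x₀: B⊑∃r.(C ⊓ A)
   open: L(x₀) ⊇ {B, ¬A, ¬C, ∃r.(C ⊓ A), ∃r.⊤} (+ ∃-successors)
2. Hence (∃r.⊤ ⊓ B) ⊑ (B ⊓ A): not entailed.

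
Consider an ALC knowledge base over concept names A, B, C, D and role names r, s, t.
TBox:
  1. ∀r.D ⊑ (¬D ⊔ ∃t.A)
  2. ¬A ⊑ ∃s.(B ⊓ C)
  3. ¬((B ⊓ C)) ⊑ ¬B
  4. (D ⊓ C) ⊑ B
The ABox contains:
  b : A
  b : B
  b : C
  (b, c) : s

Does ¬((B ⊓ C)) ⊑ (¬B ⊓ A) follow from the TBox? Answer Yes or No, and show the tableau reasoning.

No

1. ¬((B ⊓ C)) ⊑ (¬B ⊓ A)  ⇔  ((¬B ⊔ ¬C) ⊓ (B ⊔ ¬A)) unsat w.r.t. T
   apply at x₀: ¬((B ⊓ C))⊑¬B
   open: L(x₀) ⊇ {¬A, ¬B, ¬D, ∃r.¬D, ∃s.(B ⊓ C)} (+ ∃-successors)
2. Hence ¬((B ⊓ C)) ⊑ (¬B ⊓ A): not entailed.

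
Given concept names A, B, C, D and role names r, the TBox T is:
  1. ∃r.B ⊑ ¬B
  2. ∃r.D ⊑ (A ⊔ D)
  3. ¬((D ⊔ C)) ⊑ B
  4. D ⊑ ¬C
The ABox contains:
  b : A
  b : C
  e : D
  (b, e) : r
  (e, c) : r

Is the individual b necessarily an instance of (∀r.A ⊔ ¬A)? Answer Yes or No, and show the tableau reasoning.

1. b : (∀r.A ⊔ ¬A)?  L(b) = {A, C} ∪ {(∃r.¬A ⊓ A)}
   open: L(b) ⊇ {A, C, ¬D, ∀r.¬B, ∃r.¬A} (+ ∃-successors) — b ∉ (∀r.A ⊔ ¬A) possible
2. Hence b : (∀r.A ⊔ ¬A): not entailed.

No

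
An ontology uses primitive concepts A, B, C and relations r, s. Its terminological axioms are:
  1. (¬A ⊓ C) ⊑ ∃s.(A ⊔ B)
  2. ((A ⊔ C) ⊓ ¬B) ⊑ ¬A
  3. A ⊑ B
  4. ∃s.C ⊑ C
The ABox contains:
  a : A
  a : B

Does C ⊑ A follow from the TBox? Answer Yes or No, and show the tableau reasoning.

No

1. C ⊑ A  ⇔  (C ⊓ ¬A) unsat w.r.t. T
   open: L(x₀) ⊇ {C, ¬A, ∃s.(A ⊔ B)} (+ ∃-successors)
2. Hence C ⊑ A: not entailed.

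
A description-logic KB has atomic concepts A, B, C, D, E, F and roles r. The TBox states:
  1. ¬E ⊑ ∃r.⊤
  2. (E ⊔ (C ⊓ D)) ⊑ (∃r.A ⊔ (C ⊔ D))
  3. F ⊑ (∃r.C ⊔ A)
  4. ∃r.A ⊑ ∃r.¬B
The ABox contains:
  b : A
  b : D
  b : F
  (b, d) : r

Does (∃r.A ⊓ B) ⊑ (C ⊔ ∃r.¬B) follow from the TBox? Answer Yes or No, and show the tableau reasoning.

Yes

1. (∃r.A ⊓ B) ⊑ (C ⊔ ∃r.¬B)  ⇔  ((∃r.A ⊓ B) ⊓ (¬C ⊓ ∀r.B)) unsat w.r.t. T
   all branches close; clash {B, ¬B} at an ∃-successor
2. Hence (∃r.A ⊓ B) ⊑ (C ⊔ ∃r.¬B): entailed.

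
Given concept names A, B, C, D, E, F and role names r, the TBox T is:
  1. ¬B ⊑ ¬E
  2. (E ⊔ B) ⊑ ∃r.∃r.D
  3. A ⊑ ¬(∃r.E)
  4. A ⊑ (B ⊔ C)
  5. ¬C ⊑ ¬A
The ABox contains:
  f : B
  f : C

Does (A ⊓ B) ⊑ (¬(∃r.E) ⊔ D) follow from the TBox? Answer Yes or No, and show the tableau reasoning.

Yes

1. (A ⊓ B) ⊑ (¬(∃r.E) ⊔ D)  ⇔  ((A ⊓ B) ⊓ (∃r.E ⊓ ¬D)) unsat w.r.t. T
   all branches close; clash {A, ¬A} at x₀
2. Hence (A ⊓ B) ⊑ (¬(∃r.E) ⊔ D): entailed.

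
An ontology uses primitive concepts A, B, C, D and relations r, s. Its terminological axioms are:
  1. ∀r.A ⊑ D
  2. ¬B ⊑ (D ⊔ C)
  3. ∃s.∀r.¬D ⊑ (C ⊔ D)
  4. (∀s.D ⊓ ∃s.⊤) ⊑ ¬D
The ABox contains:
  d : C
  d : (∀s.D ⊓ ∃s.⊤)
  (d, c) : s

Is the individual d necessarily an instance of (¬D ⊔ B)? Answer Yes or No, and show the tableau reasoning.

1. d : (¬D ⊔ B)?  L(d) = {C, (∀s.D ⊓ ∃s.⊤)} ∪ {(D ⊓ ¬B)}
   clash {D, ¬D} at d — d ∈ (¬D ⊔ B)
2. Hence d : (¬D ⊔ B): entailed.

Yes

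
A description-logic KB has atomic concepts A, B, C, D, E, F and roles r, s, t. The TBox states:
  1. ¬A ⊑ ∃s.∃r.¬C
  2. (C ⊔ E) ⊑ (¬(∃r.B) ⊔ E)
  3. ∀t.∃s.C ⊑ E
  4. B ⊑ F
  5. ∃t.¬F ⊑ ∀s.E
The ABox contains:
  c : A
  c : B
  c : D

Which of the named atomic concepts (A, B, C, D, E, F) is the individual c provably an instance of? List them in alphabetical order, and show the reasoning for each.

{A, B, D, F}

1. c : A?  L(c) = {A, B, D} ∪ {¬A}
   clash {A, ¬A} at c — c ∈ A
2. c : B?  L(c) = {A, B, D} ∪ {¬B}
   clash {B, ¬B} at c — c ∈ B
3. c : C?  L(c) = {A, B, D} ∪ {¬C}
   apply at c: B⊑F
   open: L(c) ⊇ {A, B, D, F, ¬C, …} (+ ∃-successors) — c ∉ C possible
4. c : D?  L(c) = {A, B, D} ∪ {¬D}
   clash {D, ¬D} at c — c ∈ D
5. c : E?  L(c) = {A, B, D} ∪ {¬E}
   apply at c: B⊑F
   open: L(c) ⊇ {A, B, D, F, ¬C, …} (+ ∃-successors) — c ∉ E possible
6. c : F?  L(c) = {A, B, D} ∪ {¬F}
   clash {F, ¬F} at c — c ∈ F
7. Entailed for c: {A, B, D, F}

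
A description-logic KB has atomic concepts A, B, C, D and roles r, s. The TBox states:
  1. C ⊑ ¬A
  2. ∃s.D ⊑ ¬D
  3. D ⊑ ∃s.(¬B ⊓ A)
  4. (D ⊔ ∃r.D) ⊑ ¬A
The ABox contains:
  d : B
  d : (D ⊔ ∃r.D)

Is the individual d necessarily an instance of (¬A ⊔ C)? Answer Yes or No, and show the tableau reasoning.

Yes

1. d : (¬A ⊔ C)?  L(d) = {B, (D ⊔ ∃r.D)} ∪ {(A ⊓ ¬C)}
   clash {A, ¬A} at d — d ∈ (¬A ⊔ C)
2. Hence d : (¬A ⊔ C): entailed.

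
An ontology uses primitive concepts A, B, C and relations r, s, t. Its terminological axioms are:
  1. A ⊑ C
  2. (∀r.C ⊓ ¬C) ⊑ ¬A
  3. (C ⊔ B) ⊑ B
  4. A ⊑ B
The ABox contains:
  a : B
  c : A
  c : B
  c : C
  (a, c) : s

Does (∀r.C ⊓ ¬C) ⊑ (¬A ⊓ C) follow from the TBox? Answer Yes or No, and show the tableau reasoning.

1. (∀r.C ⊓ ¬C) ⊑ (¬A ⊓ C)  ⇔  ((∀r.C ⊓ ¬C) ⊓ (A ⊔ ¬C)) unsat w.r.t. T
   apply at x₀: (∀r.C ⊓ ¬C)⊑¬A
   open: L(x₀) ⊇ {¬A, ¬B, ¬C, ∀r.C}
2. Hence (∀r.C ⊓ ¬C) ⊑ (¬A ⊓ C): not entailed.

No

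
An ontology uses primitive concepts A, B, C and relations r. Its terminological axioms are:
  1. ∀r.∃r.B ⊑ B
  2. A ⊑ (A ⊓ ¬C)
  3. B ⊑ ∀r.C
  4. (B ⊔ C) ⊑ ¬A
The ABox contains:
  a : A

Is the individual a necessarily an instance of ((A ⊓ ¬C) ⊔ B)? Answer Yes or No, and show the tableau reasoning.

Yes

1. a : ((A ⊓ ¬C) ⊔ B)?  L(a) = {A} ∪ {((¬A ⊔ C) ⊓ ¬B)}
   clash {A, ¬A} at a — a ∈ ((A ⊓ ¬C) ⊔ B)
2. Hence a : ((A ⊓ ¬C) ⊔ B): entailed.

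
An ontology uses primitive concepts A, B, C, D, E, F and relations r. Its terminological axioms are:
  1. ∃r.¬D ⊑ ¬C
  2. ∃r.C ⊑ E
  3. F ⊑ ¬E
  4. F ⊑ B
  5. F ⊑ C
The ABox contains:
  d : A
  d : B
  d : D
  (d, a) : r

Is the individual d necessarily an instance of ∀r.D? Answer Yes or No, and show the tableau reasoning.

1. d : ∀r.D?  L(d) = {A, B, D} ∪ {∃r.¬D}
   apply at d: ∃r.¬D⊑¬C
   open: L(d) ⊇ {A, B, D, ¬C, ¬F, …} (+ ∃-successors) — d ∉ ∀r.D possible
2. Hence d : ∀r.D: not entailed.

No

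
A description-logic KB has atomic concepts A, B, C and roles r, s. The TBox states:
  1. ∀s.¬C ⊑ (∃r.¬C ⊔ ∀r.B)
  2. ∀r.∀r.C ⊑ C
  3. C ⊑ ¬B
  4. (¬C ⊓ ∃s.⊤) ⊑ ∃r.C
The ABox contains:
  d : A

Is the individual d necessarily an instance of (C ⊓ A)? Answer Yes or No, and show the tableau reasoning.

No

1. d : (C ⊓ A)?  L(d) = {A} ∪ {(¬C ⊔ ¬A)}
   open: L(d) ⊇ {A, ¬C, ∀s.⊥, ∃r.¬C, ∃r.∃r.¬C} (+ ∃-successors) — d ∉ (C ⊓ A) possible
2. Hence d : (C ⊓ A): not entailed.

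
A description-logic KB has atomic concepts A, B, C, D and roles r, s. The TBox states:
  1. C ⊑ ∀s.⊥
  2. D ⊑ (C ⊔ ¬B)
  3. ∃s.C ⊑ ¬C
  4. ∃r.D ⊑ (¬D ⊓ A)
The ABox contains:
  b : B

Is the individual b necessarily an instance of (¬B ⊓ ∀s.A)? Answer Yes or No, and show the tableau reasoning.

1. b : (¬B ⊓ ∀s.A)?  L(b) = {B} ∪ {(B ⊔ ∃s.¬A)}
   open: L(b) ⊇ {B, ¬C, ¬D, ∀r.¬D} — b ∉ (¬B ⊓ ∀s.A) possible
2. Hence b : (¬B ⊓ ∀s.A): not entailed.

No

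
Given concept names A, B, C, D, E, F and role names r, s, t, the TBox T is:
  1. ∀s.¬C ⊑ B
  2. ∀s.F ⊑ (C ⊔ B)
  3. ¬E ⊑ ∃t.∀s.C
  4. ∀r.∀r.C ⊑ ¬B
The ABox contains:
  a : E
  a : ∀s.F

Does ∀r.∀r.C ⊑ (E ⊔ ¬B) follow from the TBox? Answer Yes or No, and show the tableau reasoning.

Yes

1. ∀r.∀r.C ⊑ (E ⊔ ¬B)  ⇔  (∀r.∀r.C ⊓ (¬E ⊓ B)) unsat w.r.t. T
   all branches close; clash {B, ¬B} at x₀
2. Hence ∀r.∀r.C ⊑ (E ⊔ ¬B): entailed.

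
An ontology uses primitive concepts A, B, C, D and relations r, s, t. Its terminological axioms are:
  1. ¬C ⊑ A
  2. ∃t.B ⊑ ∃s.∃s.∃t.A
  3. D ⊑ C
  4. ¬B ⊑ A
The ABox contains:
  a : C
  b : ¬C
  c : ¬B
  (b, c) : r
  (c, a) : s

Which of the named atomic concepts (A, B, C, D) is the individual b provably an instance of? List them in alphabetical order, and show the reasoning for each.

{A}

1. b : A?  L(b) = {¬C} ∪ {¬A}
   clash {A, ¬A} at b — b ∈ A
2. b : B?  L(b) = {¬C} ∪ {¬B}
   apply at b: ¬C⊑A; ¬B⊑A
   open: L(b) ⊇ {A, ¬B, ¬C, ¬D, ∀t.¬B} — b ∉ B possible
3. b : C?  L(b) = {¬C} ∪ {¬C}
   apply at b: ¬C⊑A
   open: L(b) ⊇ {A, B, ¬C, ¬D, ∀t.¬B} — b ∉ C possible
4. b : D?  L(b) = {¬C} ∪ {¬D}
   apply at b: ¬C⊑A
   open: L(b) ⊇ {A, B, ¬C, ¬D, ∀t.¬B} — b ∉ D possible
5. Entailed for b: {A}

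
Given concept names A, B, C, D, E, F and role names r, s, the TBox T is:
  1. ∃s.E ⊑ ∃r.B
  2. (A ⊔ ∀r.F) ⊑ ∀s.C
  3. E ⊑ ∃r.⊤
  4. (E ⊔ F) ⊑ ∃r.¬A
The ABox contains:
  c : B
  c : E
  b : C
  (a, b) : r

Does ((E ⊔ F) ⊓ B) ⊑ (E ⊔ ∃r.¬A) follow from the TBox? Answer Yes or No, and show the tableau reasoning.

1. ((E ⊔ F) ⊓ B) ⊑ (E ⊔ ∃r.¬A)  ⇔  (((E ⊔ F) ⊓ B) ⊓ (¬E ⊓ ∀r.A)) unsat w.r.t. T
   all branches close; clash {A, ¬A} at an ∃-successor
2. Hence ((E ⊔ F) ⊓ B) ⊑ (E ⊔ ∃r.¬A): entailed.

Yes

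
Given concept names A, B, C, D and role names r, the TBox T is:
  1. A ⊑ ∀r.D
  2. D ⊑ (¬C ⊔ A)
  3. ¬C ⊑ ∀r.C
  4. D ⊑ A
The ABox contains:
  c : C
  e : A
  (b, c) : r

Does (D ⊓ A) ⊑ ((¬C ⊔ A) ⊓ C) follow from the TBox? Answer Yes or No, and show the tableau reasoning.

No

1. (D ⊓ A) ⊑ ((¬C ⊔ A) ⊓ C)  ⇔  ((D ⊓ A) ⊓ ((C ⊓ ¬A) ⊔ ¬C)) unsat w.r.t. T
   apply at x₀: A⊑∀r.D; D⊑(¬C ⊔ A)
   open: L(x₀) ⊇ {A, D, ¬C, ∀r.C, ∀r.D}
2. Hence (D ⊓ A) ⊑ ((¬C ⊔ A) ⊓ C): not entailed.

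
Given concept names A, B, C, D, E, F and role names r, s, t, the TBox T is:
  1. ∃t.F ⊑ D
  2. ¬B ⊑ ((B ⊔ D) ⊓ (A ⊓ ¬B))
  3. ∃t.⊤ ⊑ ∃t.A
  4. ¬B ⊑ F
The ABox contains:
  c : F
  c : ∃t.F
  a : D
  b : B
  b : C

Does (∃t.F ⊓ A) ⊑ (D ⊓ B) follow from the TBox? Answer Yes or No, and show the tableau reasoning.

No

1. (∃t.F ⊓ A) ⊑ (D ⊓ B)  ⇔  ((∃t.F ⊓ A) ⊓ (¬D ⊔ ¬B)) unsat w.r.t. T
   apply at x₀: ∃t.F⊑D
   open: L(x₀) ⊇ {A, D, F, ¬B, ∃t.A, …} (+ ∃-successors)
2. Hence (∃t.F ⊓ A) ⊑ (D ⊓ B): not entailed.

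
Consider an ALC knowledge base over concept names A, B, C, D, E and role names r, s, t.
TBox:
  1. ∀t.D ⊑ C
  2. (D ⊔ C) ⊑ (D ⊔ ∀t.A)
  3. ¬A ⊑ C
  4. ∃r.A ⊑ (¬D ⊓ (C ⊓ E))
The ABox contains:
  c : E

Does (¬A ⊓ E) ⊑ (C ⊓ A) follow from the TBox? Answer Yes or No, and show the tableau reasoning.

No

1. (¬A ⊓ E) ⊑ (C ⊓ A)  ⇔  ((¬A ⊓ E) ⊓ (¬C ⊔ ¬A)) unsat w.r.t. T
   apply at x₀: ¬A⊑C
   open: L(x₀) ⊇ {C, D, E, ¬A, ∀r.¬A}
2. Hence (¬A ⊓ E) ⊑ (C ⊓ A): not entailed.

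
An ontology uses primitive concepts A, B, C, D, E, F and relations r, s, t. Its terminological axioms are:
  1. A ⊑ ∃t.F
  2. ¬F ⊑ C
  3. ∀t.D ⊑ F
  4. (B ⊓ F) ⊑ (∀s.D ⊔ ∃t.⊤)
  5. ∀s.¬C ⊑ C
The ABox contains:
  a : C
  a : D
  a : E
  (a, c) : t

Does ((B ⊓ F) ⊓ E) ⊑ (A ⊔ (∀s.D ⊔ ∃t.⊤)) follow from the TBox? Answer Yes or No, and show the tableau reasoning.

1. ((B ⊓ F) ⊓ E) ⊑ (A ⊔ (∀s.D ⊔ ∃t.⊤))  ⇔  (((B ⊓ F) ⊓ E) ⊓ (¬A ⊓ (∃s.¬D ⊓ ∀t.⊥))) unsat w.r.t. T
   all branches close; clash ⊥ at an ∃-successor
2. Hence ((B ⊓ F) ⊓ E) ⊑ (A ⊔ (∀s.D ⊔ ∃t.⊤)): entailed.

Yes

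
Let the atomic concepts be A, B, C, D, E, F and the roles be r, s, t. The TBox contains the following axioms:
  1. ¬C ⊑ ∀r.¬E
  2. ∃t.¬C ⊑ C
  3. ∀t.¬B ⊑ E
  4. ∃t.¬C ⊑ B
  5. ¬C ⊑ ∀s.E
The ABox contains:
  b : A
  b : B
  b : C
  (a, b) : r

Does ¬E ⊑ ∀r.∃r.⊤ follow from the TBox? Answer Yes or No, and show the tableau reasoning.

No

1. ¬E ⊑ ∀r.∃r.⊤  ⇔  (¬E ⊓ ∃r.∀r.⊥) unsat w.r.t. T
   open: L(x₀) ⊇ {C, ¬E, ∀t.C, ∃r.∀r.⊥, ∃t.B} (+ ∃-successors)
2. Hence ¬E ⊑ ∀r.∃r.⊤: not entailed.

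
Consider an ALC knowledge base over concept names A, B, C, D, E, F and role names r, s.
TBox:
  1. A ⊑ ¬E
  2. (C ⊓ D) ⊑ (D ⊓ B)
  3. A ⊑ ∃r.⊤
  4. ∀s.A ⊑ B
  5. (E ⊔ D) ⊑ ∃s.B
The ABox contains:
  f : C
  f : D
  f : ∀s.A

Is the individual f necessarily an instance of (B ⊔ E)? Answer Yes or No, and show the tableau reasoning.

Yes

1. f : (B ⊔ E)?  L(f) = {C, D, ∀s.A} ∪ {(¬B ⊓ ¬E)}
   clash {B, ¬B} at f — f ∈ (B ⊔ E)
2. Hence f : (B ⊔ E): entailed.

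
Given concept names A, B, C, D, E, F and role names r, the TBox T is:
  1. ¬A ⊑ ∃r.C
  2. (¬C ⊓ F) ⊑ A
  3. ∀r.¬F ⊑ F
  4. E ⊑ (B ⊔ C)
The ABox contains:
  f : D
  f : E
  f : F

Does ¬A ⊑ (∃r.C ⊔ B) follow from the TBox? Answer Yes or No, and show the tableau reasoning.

Yes

1. ¬A ⊑ (∃r.C ⊔ B)  ⇔  (¬A ⊓ (∀r.¬C ⊓ ¬B)) unsat w.r.t. T
   all branches close; clash {A, ¬A} at x₀
2. Hence ¬A ⊑ (∃r.C ⊔ B): entailed.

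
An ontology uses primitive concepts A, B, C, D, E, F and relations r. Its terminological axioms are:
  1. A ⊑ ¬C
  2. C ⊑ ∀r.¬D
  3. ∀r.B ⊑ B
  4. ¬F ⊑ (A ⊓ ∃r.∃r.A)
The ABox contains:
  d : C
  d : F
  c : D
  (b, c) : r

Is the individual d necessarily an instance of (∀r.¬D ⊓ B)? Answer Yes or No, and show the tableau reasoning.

No

1. d : (∀r.¬D ⊓ B)?  L(d) = {C, F} ∪ {(∃r.D ⊔ ¬B)}
   apply at d: C⊑∀r.¬D
   open: L(d) ⊇ {C, F, ¬A, ¬B, ∀r.¬D, …} (+ ∃-successors) — d ∉ (∀r.¬D ⊓ B) possible
2. Hence d : (∀r.¬D ⊓ B): not entailed.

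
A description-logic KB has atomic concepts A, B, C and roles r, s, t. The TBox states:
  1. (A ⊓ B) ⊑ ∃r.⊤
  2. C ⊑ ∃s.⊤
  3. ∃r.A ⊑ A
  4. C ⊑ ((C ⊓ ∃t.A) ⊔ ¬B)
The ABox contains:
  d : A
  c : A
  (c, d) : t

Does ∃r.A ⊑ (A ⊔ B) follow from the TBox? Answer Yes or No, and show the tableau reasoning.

1. ∃r.A ⊑ (A ⊔ B)  ⇔  (∃r.A ⊓ (¬A ⊓ ¬B)) unsat w.r.t. T
   all branches close; clash {A, ¬A} at x₀
2. Hence ∃r.A ⊑ (A ⊔ B): entailed.

Yes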